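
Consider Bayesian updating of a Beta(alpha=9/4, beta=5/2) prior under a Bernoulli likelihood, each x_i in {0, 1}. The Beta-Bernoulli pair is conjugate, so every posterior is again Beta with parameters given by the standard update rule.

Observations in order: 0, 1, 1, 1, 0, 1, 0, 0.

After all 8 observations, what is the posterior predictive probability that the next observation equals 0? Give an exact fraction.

obs 1: x=0 → posterior Beta(9/4, 7/2)
obs 2: x=1 → posterior Beta(13/4, 7/2)
obs 3: x=1 → posterior Beta(17/4, 7/2)
obs 4: x=1 → posterior Beta(21/4, 7/2)
obs 5: x=0 → posterior Beta(21/4, 9/2)
obs 6: x=1 → posterior Beta(25/4, 9/2)
obs 7: x=0 → posterior Beta(25/4, 11/2)
obs 8: x=0 → posterior Beta(25/4, 13/2)

26/51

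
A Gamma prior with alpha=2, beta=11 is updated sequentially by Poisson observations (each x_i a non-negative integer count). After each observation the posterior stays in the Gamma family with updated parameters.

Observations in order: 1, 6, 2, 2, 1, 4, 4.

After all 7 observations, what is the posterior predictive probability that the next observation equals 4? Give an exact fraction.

52249920956520966005749029273600/1768453418076865701195582595329481

obs 1: x=1 → posterior Gamma(3, 12)
obs 2: x=6 → posterior Gamma(9, 13)
obs 3: x=2 → posterior Gamma(11, 14)
obs 4: x=2 → posterior Gamma(13, 15)
obs 5: x=1 → posterior Gamma(14, 16)
obs 6: x=4 → posterior Gamma(18, 17)
obs 7: x=4 → posterior Gamma(22, 18)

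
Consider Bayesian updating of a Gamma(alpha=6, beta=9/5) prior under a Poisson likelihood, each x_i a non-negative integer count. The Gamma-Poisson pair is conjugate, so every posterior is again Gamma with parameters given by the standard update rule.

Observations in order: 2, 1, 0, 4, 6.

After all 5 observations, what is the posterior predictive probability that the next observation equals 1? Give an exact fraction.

11907566870247178691139094446080/66266211231824447117620880943201

obs 1: x=2 → posterior Gamma(8, 14/5)
obs 2: x=1 → posterior Gamma(9, 19/5)
obs 3: x=0 → posterior Gamma(9, 24/5)
obs 4: x=4 → posterior Gamma(13, 29/5)
obs 5: x=6 → posterior Gamma(19, 34/5)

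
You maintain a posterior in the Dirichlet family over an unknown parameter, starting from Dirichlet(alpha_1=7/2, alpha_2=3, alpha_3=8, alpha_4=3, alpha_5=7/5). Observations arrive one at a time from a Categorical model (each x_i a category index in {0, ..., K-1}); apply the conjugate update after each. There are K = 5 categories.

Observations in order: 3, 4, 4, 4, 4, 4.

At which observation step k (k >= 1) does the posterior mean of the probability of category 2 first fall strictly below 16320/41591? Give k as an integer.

k = 2

obs 1: x=3 → posterior Dirichlet(7/2, 3, 8, 4, 7/5)
obs 2: x=4 → posterior Dirichlet(7/2, 3, 8, 4, 12/5)
obs 3: x=4 → posterior Dirichlet(7/2, 3, 8, 4, 17/5)
obs 4: x=4 → posterior Dirichlet(7/2, 3, 8, 4, 22/5)
obs 5: x=4 → posterior Dirichlet(7/2, 3, 8, 4, 27/5)
obs 6: x=4 → posterior Dirichlet(7/2, 3, 8, 4, 32/5)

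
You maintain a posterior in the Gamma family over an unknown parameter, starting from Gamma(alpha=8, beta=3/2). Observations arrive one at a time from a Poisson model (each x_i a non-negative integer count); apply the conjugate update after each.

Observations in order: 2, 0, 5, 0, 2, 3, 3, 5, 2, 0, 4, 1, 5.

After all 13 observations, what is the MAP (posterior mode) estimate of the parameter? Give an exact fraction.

obs 1: x=2 → posterior Gamma(10, 5/2)
obs 2: x=0 → posterior Gamma(10, 7/2)
obs 3: x=5 → posterior Gamma(15, 9/2)
obs 4: x=0 → posterior Gamma(15, 11/2)
obs 5: x=2 → posterior Gamma(17, 13/2)
obs 6: x=3 → posterior Gamma(20, 15/2)
obs 7: x=3 → posterior Gamma(23, 17/2)
obs 8: x=5 → posterior Gamma(28, 19/2)
obs 9: x=2 → posterior Gamma(30, 21/2)
obs 10: x=0 → posterior Gamma(30, 23/2)
obs 11: x=4 → posterior Gamma(34, 25/2)
obs 12: x=1 → posterior Gamma(35, 27/2)
obs 13: x=5 → posterior Gamma(40, 29/2)

78/29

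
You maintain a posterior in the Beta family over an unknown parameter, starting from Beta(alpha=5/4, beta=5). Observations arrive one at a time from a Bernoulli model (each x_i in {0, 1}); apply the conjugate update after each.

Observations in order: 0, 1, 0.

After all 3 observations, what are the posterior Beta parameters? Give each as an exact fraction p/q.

obs 1: x=0 → posterior Beta(5/4, 6)
obs 2: x=1 → posterior Beta(9/4, 6)
obs 3: x=0 → posterior Beta(9/4, 7)

alpha=9/4, beta=7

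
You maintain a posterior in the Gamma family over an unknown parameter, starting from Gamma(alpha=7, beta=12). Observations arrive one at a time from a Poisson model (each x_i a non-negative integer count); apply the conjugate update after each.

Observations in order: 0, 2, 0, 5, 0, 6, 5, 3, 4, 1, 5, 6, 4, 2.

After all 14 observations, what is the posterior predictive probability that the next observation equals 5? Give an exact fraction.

obs 1: x=0 → posterior Gamma(7, 13)
obs 2: x=2 → posterior Gamma(9, 14)
obs 3: x=0 → posterior Gamma(9, 15)
obs 4: x=5 → posterior Gamma(14, 16)
obs 5: x=0 → posterior Gamma(14, 17)
obs 6: x=6 → posterior Gamma(20, 18)
obs 7: x=5 → posterior Gamma(25, 19)
obs 8: x=3 → posterior Gamma(28, 20)
obs 9: x=4 → posterior Gamma(32, 21)
obs 10: x=1 → posterior Gamma(33, 22)
obs 11: x=5 → posterior Gamma(38, 23)
obs 12: x=6 → posterior Gamma(44, 24)
obs 13: x=4 → posterior Gamma(48, 25)
obs 14: x=2 → posterior Gamma(50, 26)

6566524089522069620314794293973690761976576362379567795935459042409714810880/196627050475552913618075908526912116283103450944214766927315415537966391196809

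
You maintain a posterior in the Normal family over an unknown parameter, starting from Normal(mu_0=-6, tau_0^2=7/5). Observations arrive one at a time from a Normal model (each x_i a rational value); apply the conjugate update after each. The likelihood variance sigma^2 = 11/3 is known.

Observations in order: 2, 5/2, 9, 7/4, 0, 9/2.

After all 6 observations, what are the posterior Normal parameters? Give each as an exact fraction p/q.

obs 1: x=2 → posterior Normal(-72/19, 77/76)
obs 2: x=5/2 → posterior Normal(-471/194, 77/97)
obs 3: x=9 → posterior Normal(-93/236, 77/118)
obs 4: x=7/4 → posterior Normal(-39/556, 77/139)
obs 5: x=0 → posterior Normal(-39/640, 77/160)
obs 6: x=9/2 → posterior Normal(339/724, 77/181)

mu_0=339/724, tau_0^2=77/181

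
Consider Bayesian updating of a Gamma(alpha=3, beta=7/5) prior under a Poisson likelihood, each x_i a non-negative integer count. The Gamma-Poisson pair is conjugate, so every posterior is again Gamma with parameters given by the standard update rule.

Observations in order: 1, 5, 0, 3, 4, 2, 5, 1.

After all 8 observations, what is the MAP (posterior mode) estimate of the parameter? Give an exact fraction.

115/47

obs 1: x=1 → posterior Gamma(4, 12/5)
obs 2: x=5 → posterior Gamma(9, 17/5)
obs 3: x=0 → posterior Gamma(9, 22/5)
obs 4: x=3 → posterior Gamma(12, 27/5)
obs 5: x=4 → posterior Gamma(16, 32/5)
obs 6: x=2 → posterior Gamma(18, 37/5)
obs 7: x=5 → posterior Gamma(23, 42/5)
obs 8: x=1 → posterior Gamma(24, 47/5)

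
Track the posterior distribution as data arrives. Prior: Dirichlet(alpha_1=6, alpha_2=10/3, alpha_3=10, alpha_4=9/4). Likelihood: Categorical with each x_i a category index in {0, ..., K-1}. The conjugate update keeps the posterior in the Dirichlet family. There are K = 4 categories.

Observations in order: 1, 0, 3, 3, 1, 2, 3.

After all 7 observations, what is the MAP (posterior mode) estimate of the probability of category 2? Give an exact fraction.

24/59

obs 1: x=1 → posterior Dirichlet(6, 13/3, 10, 9/4)
obs 2: x=0 → posterior Dirichlet(7, 13/3, 10, 9/4)
obs 3: x=3 → posterior Dirichlet(7, 13/3, 10, 13/4)
obs 4: x=3 → posterior Dirichlet(7, 13/3, 10, 17/4)
obs 5: x=1 → posterior Dirichlet(7, 16/3, 10, 17/4)
obs 6: x=2 → posterior Dirichlet(7, 16/3, 11, 17/4)
obs 7: x=3 → posterior Dirichlet(7, 16/3, 11, 21/4)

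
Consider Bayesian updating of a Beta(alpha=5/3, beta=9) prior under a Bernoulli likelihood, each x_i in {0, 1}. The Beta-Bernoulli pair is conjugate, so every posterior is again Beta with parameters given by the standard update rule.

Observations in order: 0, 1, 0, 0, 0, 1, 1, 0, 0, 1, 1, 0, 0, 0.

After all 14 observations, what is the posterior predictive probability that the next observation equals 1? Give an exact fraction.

obs 1: x=0 → posterior Beta(5/3, 10)
obs 2: x=1 → posterior Beta(8/3, 10)
obs 3: x=0 → posterior Beta(8/3, 11)
obs 4: x=0 → posterior Beta(8/3, 12)
obs 5: x=0 → posterior Beta(8/3, 13)
obs 6: x=1 → posterior Beta(11/3, 13)
obs 7: x=1 → posterior Beta(14/3, 13)
obs 8: x=0 → posterior Beta(14/3, 14)
obs 9: x=0 → posterior Beta(14/3, 15)
obs 10: x=1 → posterior Beta(17/3, 15)
obs 11: x=1 → posterior Beta(20/3, 15)
obs 12: x=0 → posterior Beta(20/3, 16)
obs 13: x=0 → posterior Beta(20/3, 17)
obs 14: x=0 → posterior Beta(20/3, 18)

10/37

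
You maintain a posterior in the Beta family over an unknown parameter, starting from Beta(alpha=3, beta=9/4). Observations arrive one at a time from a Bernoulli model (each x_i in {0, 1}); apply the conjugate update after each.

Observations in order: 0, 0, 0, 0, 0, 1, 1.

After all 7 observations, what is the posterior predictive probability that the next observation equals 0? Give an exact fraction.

29/49

obs 1: x=0 → posterior Beta(3, 13/4)
obs 2: x=0 → posterior Beta(3, 17/4)
obs 3: x=0 → posterior Beta(3, 21/4)
obs 4: x=0 → posterior Beta(3, 25/4)
obs 5: x=0 → posterior Beta(3, 29/4)
obs 6: x=1 → posterior Beta(4, 29/4)
obs 7: x=1 → posterior Beta(5, 29/4)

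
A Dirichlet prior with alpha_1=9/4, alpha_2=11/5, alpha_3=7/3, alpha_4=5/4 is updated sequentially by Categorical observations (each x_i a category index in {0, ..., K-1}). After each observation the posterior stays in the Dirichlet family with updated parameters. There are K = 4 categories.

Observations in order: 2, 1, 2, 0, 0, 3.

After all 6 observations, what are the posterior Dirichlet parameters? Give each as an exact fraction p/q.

obs 1: x=2 → posterior Dirichlet(9/4, 11/5, 10/3, 5/4)
obs 2: x=1 → posterior Dirichlet(9/4, 16/5, 10/3, 5/4)
obs 3: x=2 → posterior Dirichlet(9/4, 16/5, 13/3, 5/4)
obs 4: x=0 → posterior Dirichlet(13/4, 16/5, 13/3, 5/4)
obs 5: x=0 → posterior Dirichlet(17/4, 16/5, 13/3, 5/4)
obs 6: x=3 → posterior Dirichlet(17/4, 16/5, 13/3, 9/4)

alpha_1=17/4, alpha_2=16/5, alpha_3=13/3, alpha_4=9/4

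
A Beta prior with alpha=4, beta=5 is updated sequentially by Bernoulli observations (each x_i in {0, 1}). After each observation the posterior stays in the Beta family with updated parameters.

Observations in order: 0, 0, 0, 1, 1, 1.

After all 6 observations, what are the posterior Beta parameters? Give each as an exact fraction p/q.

alpha=7, beta=8

obs 1: x=0 → posterior Beta(4, 6)
obs 2: x=0 → posterior Beta(4, 7)
obs 3: x=0 → posterior Beta(4, 8)
obs 4: x=1 → posterior Beta(5, 8)
obs 5: x=1 → posterior Beta(6, 8)
obs 6: x=1 → posterior Beta(7, 8)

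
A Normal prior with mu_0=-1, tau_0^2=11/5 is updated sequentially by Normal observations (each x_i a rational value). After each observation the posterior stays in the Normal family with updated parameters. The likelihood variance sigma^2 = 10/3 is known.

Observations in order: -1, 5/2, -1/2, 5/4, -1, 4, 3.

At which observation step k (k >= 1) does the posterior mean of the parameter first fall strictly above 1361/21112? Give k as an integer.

obs 1: x=-1 → posterior Normal(-1, 110/83)
obs 2: x=5/2 → posterior Normal(-1/232, 55/58)
obs 3: x=-1/2 → posterior Normal(-17/149, 110/149)
obs 4: x=5/4 → posterior Normal(97/728, 55/91)
obs 5: x=-1 → posterior Normal(-7/172, 22/43)
obs 6: x=4 → posterior Normal(493/992, 55/124)
obs 7: x=3 → posterior Normal(889/1124, 110/281)

k = 4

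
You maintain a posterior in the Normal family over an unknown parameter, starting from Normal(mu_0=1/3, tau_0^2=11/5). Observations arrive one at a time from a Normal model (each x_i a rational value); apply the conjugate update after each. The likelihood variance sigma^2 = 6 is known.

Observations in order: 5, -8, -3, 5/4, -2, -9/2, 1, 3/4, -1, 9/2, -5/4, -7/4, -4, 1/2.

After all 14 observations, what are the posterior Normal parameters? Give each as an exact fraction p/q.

mu_0=-255/368, tau_0^2=33/92

obs 1: x=5 → posterior Normal(65/41, 66/41)
obs 2: x=-8 → posterior Normal(-23/52, 33/26)
obs 3: x=-3 → posterior Normal(-8/9, 22/21)
obs 4: x=5/4 → posterior Normal(-169/296, 33/37)
obs 5: x=-2 → posterior Normal(-257/340, 66/85)
obs 6: x=-9/2 → posterior Normal(-455/384, 11/16)
obs 7: x=1 → posterior Normal(-411/428, 66/107)
obs 8: x=3/4 → posterior Normal(-189/236, 33/59)
obs 9: x=-1 → posterior Normal(-211/258, 22/43)
obs 10: x=9/2 → posterior Normal(-2/5, 33/70)
obs 11: x=-5/4 → posterior Normal(-279/604, 66/151)
obs 12: x=-7/4 → posterior Normal(-89/162, 11/27)
obs 13: x=-4 → posterior Normal(-133/173, 66/173)
obs 14: x=1/2 → posterior Normal(-255/368, 33/92)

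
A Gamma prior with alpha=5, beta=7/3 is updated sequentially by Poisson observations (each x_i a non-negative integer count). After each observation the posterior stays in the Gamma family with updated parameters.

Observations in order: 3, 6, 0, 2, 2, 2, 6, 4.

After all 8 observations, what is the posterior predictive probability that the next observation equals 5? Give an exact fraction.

136877707354269629152098746450026645028722725402189/1469579863171077001426756312663794444327242738696192

obs 1: x=3 → posterior Gamma(8, 10/3)
obs 2: x=6 → posterior Gamma(14, 13/3)
obs 3: x=0 → posterior Gamma(14, 16/3)
obs 4: x=2 → posterior Gamma(16, 19/3)
obs 5: x=2 → posterior Gamma(18, 22/3)
obs 6: x=2 → posterior Gamma(20, 25/3)
obs 7: x=6 → posterior Gamma(26, 28/3)
obs 8: x=4 → posterior Gamma(30, 31/3)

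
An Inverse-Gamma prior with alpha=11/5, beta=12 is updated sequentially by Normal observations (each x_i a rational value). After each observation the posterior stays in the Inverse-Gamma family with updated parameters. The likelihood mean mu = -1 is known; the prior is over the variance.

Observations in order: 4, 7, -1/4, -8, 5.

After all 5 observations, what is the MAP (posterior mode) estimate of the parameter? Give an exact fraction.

5295/304

obs 1: x=4 → posterior Inverse-Gamma(27/10, 49/2)
obs 2: x=7 → posterior Inverse-Gamma(16/5, 113/2)
obs 3: x=-1/4 → posterior Inverse-Gamma(37/10, 1817/32)
obs 4: x=-8 → posterior Inverse-Gamma(21/5, 2601/32)
obs 5: x=5 → posterior Inverse-Gamma(47/10, 3177/32)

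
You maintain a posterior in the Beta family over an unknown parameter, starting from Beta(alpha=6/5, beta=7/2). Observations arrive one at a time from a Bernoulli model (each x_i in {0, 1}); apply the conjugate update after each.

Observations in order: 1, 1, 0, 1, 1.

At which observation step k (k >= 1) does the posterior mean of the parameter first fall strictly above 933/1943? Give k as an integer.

k = 4

obs 1: x=1 → posterior Beta(11/5, 7/2)
obs 2: x=1 → posterior Beta(16/5, 7/2)
obs 3: x=0 → posterior Beta(16/5, 9/2)
obs 4: x=1 → posterior Beta(21/5, 9/2)
obs 5: x=1 → posterior Beta(26/5, 9/2)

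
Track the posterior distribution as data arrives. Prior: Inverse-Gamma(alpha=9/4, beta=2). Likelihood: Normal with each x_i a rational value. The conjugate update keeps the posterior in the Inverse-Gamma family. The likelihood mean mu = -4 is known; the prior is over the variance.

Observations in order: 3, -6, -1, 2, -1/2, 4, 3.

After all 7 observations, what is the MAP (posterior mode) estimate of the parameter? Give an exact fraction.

obs 1: x=3 → posterior Inverse-Gamma(11/4, 53/2)
obs 2: x=-6 → posterior Inverse-Gamma(13/4, 57/2)
obs 3: x=-1 → posterior Inverse-Gamma(15/4, 33)
obs 4: x=2 → posterior Inverse-Gamma(17/4, 51)
obs 5: x=-1/2 → posterior Inverse-Gamma(19/4, 457/8)
obs 6: x=4 → posterior Inverse-Gamma(21/4, 713/8)
obs 7: x=3 → posterior Inverse-Gamma(23/4, 909/8)

101/6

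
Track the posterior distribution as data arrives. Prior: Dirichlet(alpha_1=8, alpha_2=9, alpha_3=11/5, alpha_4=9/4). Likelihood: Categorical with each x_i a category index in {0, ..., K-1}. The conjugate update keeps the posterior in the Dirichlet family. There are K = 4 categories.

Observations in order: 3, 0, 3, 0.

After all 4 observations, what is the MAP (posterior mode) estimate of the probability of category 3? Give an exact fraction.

obs 1: x=3 → posterior Dirichlet(8, 9, 11/5, 13/4)
obs 2: x=0 → posterior Dirichlet(9, 9, 11/5, 13/4)
obs 3: x=3 → posterior Dirichlet(9, 9, 11/5, 17/4)
obs 4: x=0 → posterior Dirichlet(10, 9, 11/5, 17/4)

5/33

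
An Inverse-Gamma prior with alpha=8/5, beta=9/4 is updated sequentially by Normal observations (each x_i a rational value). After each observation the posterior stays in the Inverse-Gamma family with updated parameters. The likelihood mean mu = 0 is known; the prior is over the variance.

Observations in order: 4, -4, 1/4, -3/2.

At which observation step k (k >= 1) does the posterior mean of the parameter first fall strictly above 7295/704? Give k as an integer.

k = 2

obs 1: x=4 → posterior Inverse-Gamma(21/10, 41/4)
obs 2: x=-4 → posterior Inverse-Gamma(13/5, 73/4)
obs 3: x=1/4 → posterior Inverse-Gamma(31/10, 585/32)
obs 4: x=-3/2 → posterior Inverse-Gamma(18/5, 621/32)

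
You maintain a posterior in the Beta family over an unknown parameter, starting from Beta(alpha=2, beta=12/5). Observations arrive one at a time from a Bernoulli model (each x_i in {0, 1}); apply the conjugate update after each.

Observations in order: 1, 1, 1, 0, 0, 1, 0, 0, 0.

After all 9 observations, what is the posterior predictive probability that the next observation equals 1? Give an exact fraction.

obs 1: x=1 → posterior Beta(3, 12/5)
obs 2: x=1 → posterior Beta(4, 12/5)
obs 3: x=1 → posterior Beta(5, 12/5)
obs 4: x=0 → posterior Beta(5, 17/5)
obs 5: x=0 → posterior Beta(5, 22/5)
obs 6: x=1 → posterior Beta(6, 22/5)
obs 7: x=0 → posterior Beta(6, 27/5)
obs 8: x=0 → posterior Beta(6, 32/5)
obs 9: x=0 → posterior Beta(6, 37/5)

30/67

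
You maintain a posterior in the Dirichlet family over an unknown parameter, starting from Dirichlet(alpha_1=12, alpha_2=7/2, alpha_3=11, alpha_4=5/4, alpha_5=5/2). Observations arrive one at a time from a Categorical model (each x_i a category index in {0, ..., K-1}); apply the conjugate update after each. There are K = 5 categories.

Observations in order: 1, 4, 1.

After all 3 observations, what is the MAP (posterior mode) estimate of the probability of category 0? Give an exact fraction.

obs 1: x=1 → posterior Dirichlet(12, 9/2, 11, 5/4, 5/2)
obs 2: x=4 → posterior Dirichlet(12, 9/2, 11, 5/4, 7/2)
obs 3: x=1 → posterior Dirichlet(12, 11/2, 11, 5/4, 7/2)

44/113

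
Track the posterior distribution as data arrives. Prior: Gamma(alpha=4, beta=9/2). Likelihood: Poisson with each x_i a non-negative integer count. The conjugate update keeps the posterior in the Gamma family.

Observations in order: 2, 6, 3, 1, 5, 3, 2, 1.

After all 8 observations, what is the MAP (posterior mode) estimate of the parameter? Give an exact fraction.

obs 1: x=2 → posterior Gamma(6, 11/2)
obs 2: x=6 → posterior Gamma(12, 13/2)
obs 3: x=3 → posterior Gamma(15, 15/2)
obs 4: x=1 → posterior Gamma(16, 17/2)
obs 5: x=5 → posterior Gamma(21, 19/2)
obs 6: x=3 → posterior Gamma(24, 21/2)
obs 7: x=2 → posterior Gamma(26, 23/2)
obs 8: x=1 → posterior Gamma(27, 25/2)

52/25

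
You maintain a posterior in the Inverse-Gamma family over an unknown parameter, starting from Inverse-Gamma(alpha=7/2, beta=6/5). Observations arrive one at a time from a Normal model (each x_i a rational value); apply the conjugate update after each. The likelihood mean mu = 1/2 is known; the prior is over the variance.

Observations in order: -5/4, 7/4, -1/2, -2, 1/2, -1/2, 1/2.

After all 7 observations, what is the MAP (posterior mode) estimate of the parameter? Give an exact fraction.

obs 1: x=-5/4 → posterior Inverse-Gamma(4, 437/160)
obs 2: x=7/4 → posterior Inverse-Gamma(9/2, 281/80)
obs 3: x=-1/2 → posterior Inverse-Gamma(5, 321/80)
obs 4: x=-2 → posterior Inverse-Gamma(11/2, 571/80)
obs 5: x=1/2 → posterior Inverse-Gamma(6, 571/80)
obs 6: x=-1/2 → posterior Inverse-Gamma(13/2, 611/80)
obs 7: x=1/2 → posterior Inverse-Gamma(7, 611/80)

611/640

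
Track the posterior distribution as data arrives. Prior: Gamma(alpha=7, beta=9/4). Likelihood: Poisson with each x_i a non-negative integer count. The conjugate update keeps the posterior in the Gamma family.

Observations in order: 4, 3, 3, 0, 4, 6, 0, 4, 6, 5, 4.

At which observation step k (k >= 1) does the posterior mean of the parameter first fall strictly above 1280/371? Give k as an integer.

obs 1: x=4 → posterior Gamma(11, 13/4)
obs 2: x=3 → posterior Gamma(14, 17/4)
obs 3: x=3 → posterior Gamma(17, 21/4)
obs 4: x=0 → posterior Gamma(17, 25/4)
obs 5: x=4 → posterior Gamma(21, 29/4)
obs 6: x=6 → posterior Gamma(27, 33/4)
obs 7: x=0 → posterior Gamma(27, 37/4)
obs 8: x=4 → posterior Gamma(31, 41/4)
obs 9: x=6 → posterior Gamma(37, 45/4)
obs 10: x=5 → posterior Gamma(42, 49/4)
obs 11: x=4 → posterior Gamma(46, 53/4)

k = 11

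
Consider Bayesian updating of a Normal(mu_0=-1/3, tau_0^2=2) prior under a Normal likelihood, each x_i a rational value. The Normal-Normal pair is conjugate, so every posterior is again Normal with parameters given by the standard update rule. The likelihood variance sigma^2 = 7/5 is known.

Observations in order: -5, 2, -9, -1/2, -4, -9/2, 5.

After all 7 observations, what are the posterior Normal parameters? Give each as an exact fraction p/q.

mu_0=-487/231, tau_0^2=2/11

obs 1: x=-5 → posterior Normal(-157/51, 14/17)
obs 2: x=2 → posterior Normal(-97/81, 14/27)
obs 3: x=-9 → posterior Normal(-367/111, 14/37)
obs 4: x=-1/2 → posterior Normal(-382/141, 14/47)
obs 5: x=-4 → posterior Normal(-502/171, 14/57)
obs 6: x=-9/2 → posterior Normal(-637/201, 14/67)
obs 7: x=5 → posterior Normal(-487/231, 2/11)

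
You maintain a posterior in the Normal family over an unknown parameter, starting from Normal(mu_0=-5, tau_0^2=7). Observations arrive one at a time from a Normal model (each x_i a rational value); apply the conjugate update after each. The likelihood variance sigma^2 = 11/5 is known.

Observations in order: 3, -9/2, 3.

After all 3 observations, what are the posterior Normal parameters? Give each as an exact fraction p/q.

obs 1: x=3 → posterior Normal(25/23, 77/46)
obs 2: x=-9/2 → posterior Normal(-215/162, 77/81)
obs 3: x=3 → posterior Normal(-5/232, 77/116)

mu_0=-5/232, tau_0^2=77/116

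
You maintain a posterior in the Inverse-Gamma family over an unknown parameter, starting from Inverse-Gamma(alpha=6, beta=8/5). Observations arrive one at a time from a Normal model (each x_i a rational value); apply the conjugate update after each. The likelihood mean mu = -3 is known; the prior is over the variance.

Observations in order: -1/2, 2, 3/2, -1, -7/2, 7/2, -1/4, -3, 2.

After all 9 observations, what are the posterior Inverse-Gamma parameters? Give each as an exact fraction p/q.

obs 1: x=-1/2 → posterior Inverse-Gamma(13/2, 189/40)
obs 2: x=2 → posterior Inverse-Gamma(7, 689/40)
obs 3: x=3/2 → posterior Inverse-Gamma(15/2, 547/20)
obs 4: x=-1 → posterior Inverse-Gamma(8, 587/20)
obs 5: x=-7/2 → posterior Inverse-Gamma(17/2, 1179/40)
obs 6: x=7/2 → posterior Inverse-Gamma(9, 253/5)
obs 7: x=-1/4 → posterior Inverse-Gamma(19/2, 8701/160)
obs 8: x=-3 → posterior Inverse-Gamma(10, 8701/160)
obs 9: x=2 → posterior Inverse-Gamma(21/2, 10701/160)

alpha=21/2, beta=10701/160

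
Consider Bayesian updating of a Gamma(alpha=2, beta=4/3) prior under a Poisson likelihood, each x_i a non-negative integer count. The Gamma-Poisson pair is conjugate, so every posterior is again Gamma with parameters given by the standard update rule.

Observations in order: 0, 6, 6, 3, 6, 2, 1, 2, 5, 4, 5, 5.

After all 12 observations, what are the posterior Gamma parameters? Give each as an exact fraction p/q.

obs 1: x=0 → posterior Gamma(2, 7/3)
obs 2: x=6 → posterior Gamma(8, 10/3)
obs 3: x=6 → posterior Gamma(14, 13/3)
obs 4: x=3 → posterior Gamma(17, 16/3)
obs 5: x=6 → posterior Gamma(23, 19/3)
obs 6: x=2 → posterior Gamma(25, 22/3)
obs 7: x=1 → posterior Gamma(26, 25/3)
obs 8: x=2 → posterior Gamma(28, 28/3)
obs 9: x=5 → posterior Gamma(33, 31/3)
obs 10: x=4 → posterior Gamma(37, 34/3)
obs 11: x=5 → posterior Gamma(42, 37/3)
obs 12: x=5 → posterior Gamma(47, 40/3)

alpha=47, beta=40/3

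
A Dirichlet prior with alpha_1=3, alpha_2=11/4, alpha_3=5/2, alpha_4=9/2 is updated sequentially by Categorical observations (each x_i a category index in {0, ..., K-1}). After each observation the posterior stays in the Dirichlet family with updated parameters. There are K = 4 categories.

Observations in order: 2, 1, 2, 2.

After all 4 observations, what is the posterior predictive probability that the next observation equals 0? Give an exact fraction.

obs 1: x=2 → posterior Dirichlet(3, 11/4, 7/2, 9/2)
obs 2: x=1 → posterior Dirichlet(3, 15/4, 7/2, 9/2)
obs 3: x=2 → posterior Dirichlet(3, 15/4, 9/2, 9/2)
obs 4: x=2 → posterior Dirichlet(3, 15/4, 11/2, 9/2)

12/67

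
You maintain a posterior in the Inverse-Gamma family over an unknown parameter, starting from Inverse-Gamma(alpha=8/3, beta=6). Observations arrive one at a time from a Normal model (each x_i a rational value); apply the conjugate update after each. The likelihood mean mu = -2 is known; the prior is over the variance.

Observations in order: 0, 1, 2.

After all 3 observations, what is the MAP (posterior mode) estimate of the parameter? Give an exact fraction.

123/31

obs 1: x=0 → posterior Inverse-Gamma(19/6, 8)
obs 2: x=1 → posterior Inverse-Gamma(11/3, 25/2)
obs 3: x=2 → posterior Inverse-Gamma(25/6, 41/2)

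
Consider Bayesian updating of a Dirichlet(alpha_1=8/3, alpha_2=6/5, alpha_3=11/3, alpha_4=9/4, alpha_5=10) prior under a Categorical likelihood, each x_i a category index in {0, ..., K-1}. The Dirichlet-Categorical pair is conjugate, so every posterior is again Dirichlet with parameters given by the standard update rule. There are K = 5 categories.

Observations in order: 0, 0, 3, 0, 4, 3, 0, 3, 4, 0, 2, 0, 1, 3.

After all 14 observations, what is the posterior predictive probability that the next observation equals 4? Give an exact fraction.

obs 1: x=0 → posterior Dirichlet(11/3, 6/5, 11/3, 9/4, 10)
obs 2: x=0 → posterior Dirichlet(14/3, 6/5, 11/3, 9/4, 10)
obs 3: x=3 → posterior Dirichlet(14/3, 6/5, 11/3, 13/4, 10)
obs 4: x=0 → posterior Dirichlet(17/3, 6/5, 11/3, 13/4, 10)
obs 5: x=4 → posterior Dirichlet(17/3, 6/5, 11/3, 13/4, 11)
obs 6: x=3 → posterior Dirichlet(17/3, 6/5, 11/3, 17/4, 11)
obs 7: x=0 → posterior Dirichlet(20/3, 6/5, 11/3, 17/4, 11)
obs 8: x=3 → posterior Dirichlet(20/3, 6/5, 11/3, 21/4, 11)
obs 9: x=4 → posterior Dirichlet(20/3, 6/5, 11/3, 21/4, 12)
obs 10: x=0 → posterior Dirichlet(23/3, 6/5, 11/3, 21/4, 12)
obs 11: x=2 → posterior Dirichlet(23/3, 6/5, 14/3, 21/4, 12)
obs 12: x=0 → posterior Dirichlet(26/3, 6/5, 14/3, 21/4, 12)
obs 13: x=1 → posterior Dirichlet(26/3, 11/5, 14/3, 21/4, 12)
obs 14: x=3 → posterior Dirichlet(26/3, 11/5, 14/3, 25/4, 12)

720/2027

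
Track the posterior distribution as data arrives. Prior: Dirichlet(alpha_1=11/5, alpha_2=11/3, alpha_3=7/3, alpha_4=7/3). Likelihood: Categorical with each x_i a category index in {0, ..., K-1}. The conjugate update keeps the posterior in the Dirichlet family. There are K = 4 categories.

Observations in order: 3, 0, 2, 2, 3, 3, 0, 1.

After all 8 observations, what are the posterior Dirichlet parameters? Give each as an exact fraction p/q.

alpha_1=21/5, alpha_2=14/3, alpha_3=13/3, alpha_4=16/3

obs 1: x=3 → posterior Dirichlet(11/5, 11/3, 7/3, 10/3)
obs 2: x=0 → posterior Dirichlet(16/5, 11/3, 7/3, 10/3)
obs 3: x=2 → posterior Dirichlet(16/5, 11/3, 10/3, 10/3)
obs 4: x=2 → posterior Dirichlet(16/5, 11/3, 13/3, 10/3)
obs 5: x=3 → posterior Dirichlet(16/5, 11/3, 13/3, 13/3)
obs 6: x=3 → posterior Dirichlet(16/5, 11/3, 13/3, 16/3)
obs 7: x=0 → posterior Dirichlet(21/5, 11/3, 13/3, 16/3)
obs 8: x=1 → posterior Dirichlet(21/5, 14/3, 13/3, 16/3)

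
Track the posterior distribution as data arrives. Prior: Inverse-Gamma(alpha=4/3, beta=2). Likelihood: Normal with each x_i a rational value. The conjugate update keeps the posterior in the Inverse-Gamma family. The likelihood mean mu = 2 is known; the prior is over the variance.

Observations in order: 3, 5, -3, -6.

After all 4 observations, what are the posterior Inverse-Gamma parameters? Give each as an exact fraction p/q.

obs 1: x=3 → posterior Inverse-Gamma(11/6, 5/2)
obs 2: x=5 → posterior Inverse-Gamma(7/3, 7)
obs 3: x=-3 → posterior Inverse-Gamma(17/6, 39/2)
obs 4: x=-6 → posterior Inverse-Gamma(10/3, 103/2)

alpha=10/3, beta=103/2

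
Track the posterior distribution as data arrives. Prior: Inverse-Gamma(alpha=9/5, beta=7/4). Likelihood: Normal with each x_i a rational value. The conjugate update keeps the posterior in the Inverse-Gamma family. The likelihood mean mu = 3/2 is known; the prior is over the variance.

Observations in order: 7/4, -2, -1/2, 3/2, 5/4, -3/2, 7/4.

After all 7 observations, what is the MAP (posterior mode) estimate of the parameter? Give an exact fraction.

2315/1008

obs 1: x=7/4 → posterior Inverse-Gamma(23/10, 57/32)
obs 2: x=-2 → posterior Inverse-Gamma(14/5, 253/32)
obs 3: x=-1/2 → posterior Inverse-Gamma(33/10, 317/32)
obs 4: x=3/2 → posterior Inverse-Gamma(19/5, 317/32)
obs 5: x=5/4 → posterior Inverse-Gamma(43/10, 159/16)
obs 6: x=-3/2 → posterior Inverse-Gamma(24/5, 231/16)
obs 7: x=7/4 → posterior Inverse-Gamma(53/10, 463/32)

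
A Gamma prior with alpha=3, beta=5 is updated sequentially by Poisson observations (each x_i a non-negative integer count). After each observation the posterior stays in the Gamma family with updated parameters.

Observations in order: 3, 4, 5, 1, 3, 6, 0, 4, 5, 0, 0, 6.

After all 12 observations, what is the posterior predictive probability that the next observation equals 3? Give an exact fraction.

23703296889930026114066504190377823081581603766193435/118475276912564761690568298894504691732818472262959104

obs 1: x=3 → posterior Gamma(6, 6)
obs 2: x=4 → posterior Gamma(10, 7)
obs 3: x=5 → posterior Gamma(15, 8)
obs 4: x=1 → posterior Gamma(16, 9)
obs 5: x=3 → posterior Gamma(19, 10)
obs 6: x=6 → posterior Gamma(25, 11)
obs 7: x=0 → posterior Gamma(25, 12)
obs 8: x=4 → posterior Gamma(29, 13)
obs 9: x=5 → posterior Gamma(34, 14)
obs 10: x=0 → posterior Gamma(34, 15)
obs 11: x=0 → posterior Gamma(34, 16)
obs 12: x=6 → posterior Gamma(40, 17)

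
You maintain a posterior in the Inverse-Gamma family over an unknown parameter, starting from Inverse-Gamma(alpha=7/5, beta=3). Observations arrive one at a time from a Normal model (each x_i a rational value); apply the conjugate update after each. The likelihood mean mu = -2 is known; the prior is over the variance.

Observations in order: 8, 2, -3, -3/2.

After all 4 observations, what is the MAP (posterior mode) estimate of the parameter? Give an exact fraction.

2465/176

obs 1: x=8 → posterior Inverse-Gamma(19/10, 53)
obs 2: x=2 → posterior Inverse-Gamma(12/5, 61)
obs 3: x=-3 → posterior Inverse-Gamma(29/10, 123/2)
obs 4: x=-3/2 → posterior Inverse-Gamma(17/5, 493/8)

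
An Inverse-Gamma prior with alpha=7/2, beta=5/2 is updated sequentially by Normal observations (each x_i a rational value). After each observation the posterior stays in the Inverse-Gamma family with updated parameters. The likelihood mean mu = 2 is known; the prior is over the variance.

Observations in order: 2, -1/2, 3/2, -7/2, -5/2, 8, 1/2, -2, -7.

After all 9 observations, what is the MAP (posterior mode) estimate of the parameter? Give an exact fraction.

263/24

obs 1: x=2 → posterior Inverse-Gamma(4, 5/2)
obs 2: x=-1/2 → posterior Inverse-Gamma(9/2, 45/8)
obs 3: x=3/2 → posterior Inverse-Gamma(5, 23/4)
obs 4: x=-7/2 → posterior Inverse-Gamma(11/2, 167/8)
obs 5: x=-5/2 → posterior Inverse-Gamma(6, 31)
obs 6: x=8 → posterior Inverse-Gamma(13/2, 49)
obs 7: x=1/2 → posterior Inverse-Gamma(7, 401/8)
obs 8: x=-2 → posterior Inverse-Gamma(15/2, 465/8)
obs 9: x=-7 → posterior Inverse-Gamma(8, 789/8)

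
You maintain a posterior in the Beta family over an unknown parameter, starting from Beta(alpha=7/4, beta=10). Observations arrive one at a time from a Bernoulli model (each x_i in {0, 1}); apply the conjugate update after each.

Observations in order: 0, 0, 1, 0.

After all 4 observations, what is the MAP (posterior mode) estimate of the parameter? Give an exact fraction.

obs 1: x=0 → posterior Beta(7/4, 11)
obs 2: x=0 → posterior Beta(7/4, 12)
obs 3: x=1 → posterior Beta(11/4, 12)
obs 4: x=0 → posterior Beta(11/4, 13)

7/55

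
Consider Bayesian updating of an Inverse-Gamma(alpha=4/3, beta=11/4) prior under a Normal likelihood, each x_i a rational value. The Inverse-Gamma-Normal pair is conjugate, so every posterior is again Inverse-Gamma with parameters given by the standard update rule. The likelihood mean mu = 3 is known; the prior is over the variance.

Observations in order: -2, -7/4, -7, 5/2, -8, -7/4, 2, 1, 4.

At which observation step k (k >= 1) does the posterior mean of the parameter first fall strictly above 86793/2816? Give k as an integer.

k = 3

obs 1: x=-2 → posterior Inverse-Gamma(11/6, 61/4)
obs 2: x=-7/4 → posterior Inverse-Gamma(7/3, 849/32)
obs 3: x=-7 → posterior Inverse-Gamma(17/6, 2449/32)
obs 4: x=5/2 → posterior Inverse-Gamma(10/3, 2453/32)
obs 5: x=-8 → posterior Inverse-Gamma(23/6, 4389/32)
obs 6: x=-7/4 → posterior Inverse-Gamma(13/3, 2375/16)
obs 7: x=2 → posterior Inverse-Gamma(29/6, 2383/16)
obs 8: x=1 → posterior Inverse-Gamma(16/3, 2415/16)
obs 9: x=4 → posterior Inverse-Gamma(35/6, 2423/16)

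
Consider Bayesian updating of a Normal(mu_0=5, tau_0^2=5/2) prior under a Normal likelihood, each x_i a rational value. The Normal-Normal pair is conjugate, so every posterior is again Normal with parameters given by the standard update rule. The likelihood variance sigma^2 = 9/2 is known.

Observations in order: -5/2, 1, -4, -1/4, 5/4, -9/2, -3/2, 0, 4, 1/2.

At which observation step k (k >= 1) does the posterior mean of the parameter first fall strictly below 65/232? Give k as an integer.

k = 6

obs 1: x=-5/2 → posterior Normal(65/28, 45/28)
obs 2: x=1 → posterior Normal(75/38, 45/38)
obs 3: x=-4 → posterior Normal(35/48, 15/16)
obs 4: x=-1/4 → posterior Normal(65/116, 45/58)
obs 5: x=5/4 → posterior Normal(45/68, 45/68)
obs 6: x=-9/2 → posterior Normal(0, 15/26)
obs 7: x=-3/2 → posterior Normal(-15/88, 45/88)
obs 8: x=0 → posterior Normal(-15/98, 45/98)
obs 9: x=4 → posterior Normal(25/108, 5/12)
obs 10: x=1/2 → posterior Normal(15/59, 45/118)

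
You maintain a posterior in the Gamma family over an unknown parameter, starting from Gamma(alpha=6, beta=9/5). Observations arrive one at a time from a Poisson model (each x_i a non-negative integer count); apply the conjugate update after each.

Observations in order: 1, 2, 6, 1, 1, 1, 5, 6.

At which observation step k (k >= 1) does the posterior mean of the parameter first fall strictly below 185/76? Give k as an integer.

k = 2

obs 1: x=1 → posterior Gamma(7, 14/5)
obs 2: x=2 → posterior Gamma(9, 19/5)
obs 3: x=6 → posterior Gamma(15, 24/5)
obs 4: x=1 → posterior Gamma(16, 29/5)
obs 5: x=1 → posterior Gamma(17, 34/5)
obs 6: x=1 → posterior Gamma(18, 39/5)
obs 7: x=5 → posterior Gamma(23, 44/5)
obs 8: x=6 → posterior Gamma(29, 49/5)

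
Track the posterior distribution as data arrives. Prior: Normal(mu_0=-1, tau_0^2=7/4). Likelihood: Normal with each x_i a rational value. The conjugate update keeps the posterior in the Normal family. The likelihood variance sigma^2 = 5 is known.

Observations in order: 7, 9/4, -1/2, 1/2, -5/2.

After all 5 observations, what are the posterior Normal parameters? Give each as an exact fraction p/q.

obs 1: x=7 → posterior Normal(29/27, 35/27)
obs 2: x=9/4 → posterior Normal(179/136, 35/34)
obs 3: x=-1/2 → posterior Normal(165/164, 35/41)
obs 4: x=1/2 → posterior Normal(179/192, 35/48)
obs 5: x=-5/2 → posterior Normal(109/220, 7/11)

mu_0=109/220, tau_0^2=7/11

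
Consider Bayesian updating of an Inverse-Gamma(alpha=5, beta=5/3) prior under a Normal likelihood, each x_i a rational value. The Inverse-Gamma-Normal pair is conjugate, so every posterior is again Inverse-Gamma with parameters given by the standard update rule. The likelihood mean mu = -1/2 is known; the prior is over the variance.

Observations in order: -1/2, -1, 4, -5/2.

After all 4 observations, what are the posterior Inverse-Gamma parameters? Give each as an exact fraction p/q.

alpha=7, beta=167/12

obs 1: x=-1/2 → posterior Inverse-Gamma(11/2, 5/3)
obs 2: x=-1 → posterior Inverse-Gamma(6, 43/24)
obs 3: x=4 → posterior Inverse-Gamma(13/2, 143/12)
obs 4: x=-5/2 → posterior Inverse-Gamma(7, 167/12)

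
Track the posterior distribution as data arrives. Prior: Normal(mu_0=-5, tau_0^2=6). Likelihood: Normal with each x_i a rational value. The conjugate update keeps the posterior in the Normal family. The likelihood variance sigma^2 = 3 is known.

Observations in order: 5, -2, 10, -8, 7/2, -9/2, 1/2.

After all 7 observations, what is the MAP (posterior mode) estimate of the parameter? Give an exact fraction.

obs 1: x=5 → posterior Normal(5/3, 2)
obs 2: x=-2 → posterior Normal(1/5, 6/5)
obs 3: x=10 → posterior Normal(3, 6/7)
obs 4: x=-8 → posterior Normal(5/9, 2/3)
obs 5: x=7/2 → posterior Normal(12/11, 6/11)
obs 6: x=-9/2 → posterior Normal(3/13, 6/13)
obs 7: x=1/2 → posterior Normal(4/15, 2/5)

4/15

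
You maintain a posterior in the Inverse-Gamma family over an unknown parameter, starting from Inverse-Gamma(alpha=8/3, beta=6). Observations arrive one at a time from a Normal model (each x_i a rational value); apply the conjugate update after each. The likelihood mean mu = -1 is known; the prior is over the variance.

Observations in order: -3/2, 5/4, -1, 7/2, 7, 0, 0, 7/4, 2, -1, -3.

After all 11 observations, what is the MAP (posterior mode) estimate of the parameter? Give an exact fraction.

obs 1: x=-3/2 → posterior Inverse-Gamma(19/6, 49/8)
obs 2: x=5/4 → posterior Inverse-Gamma(11/3, 277/32)
obs 3: x=-1 → posterior Inverse-Gamma(25/6, 277/32)
obs 4: x=7/2 → posterior Inverse-Gamma(14/3, 601/32)
obs 5: x=7 → posterior Inverse-Gamma(31/6, 1625/32)
obs 6: x=0 → posterior Inverse-Gamma(17/3, 1641/32)
obs 7: x=0 → posterior Inverse-Gamma(37/6, 1657/32)
obs 8: x=7/4 → posterior Inverse-Gamma(20/3, 889/16)
obs 9: x=2 → posterior Inverse-Gamma(43/6, 961/16)
obs 10: x=-1 → posterior Inverse-Gamma(23/3, 961/16)
obs 11: x=-3 → posterior Inverse-Gamma(49/6, 993/16)

2979/440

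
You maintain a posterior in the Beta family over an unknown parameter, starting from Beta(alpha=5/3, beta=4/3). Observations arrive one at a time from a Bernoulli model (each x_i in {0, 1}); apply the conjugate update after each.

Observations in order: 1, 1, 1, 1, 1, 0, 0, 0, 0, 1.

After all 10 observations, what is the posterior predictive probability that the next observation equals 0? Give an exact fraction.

obs 1: x=1 → posterior Beta(8/3, 4/3)
obs 2: x=1 → posterior Beta(11/3, 4/3)
obs 3: x=1 → posterior Beta(14/3, 4/3)
obs 4: x=1 → posterior Beta(17/3, 4/3)
obs 5: x=1 → posterior Beta(20/3, 4/3)
obs 6: x=0 → posterior Beta(20/3, 7/3)
obs 7: x=0 → posterior Beta(20/3, 10/3)
obs 8: x=0 → posterior Beta(20/3, 13/3)
obs 9: x=0 → posterior Beta(20/3, 16/3)
obs 10: x=1 → posterior Beta(23/3, 16/3)

16/39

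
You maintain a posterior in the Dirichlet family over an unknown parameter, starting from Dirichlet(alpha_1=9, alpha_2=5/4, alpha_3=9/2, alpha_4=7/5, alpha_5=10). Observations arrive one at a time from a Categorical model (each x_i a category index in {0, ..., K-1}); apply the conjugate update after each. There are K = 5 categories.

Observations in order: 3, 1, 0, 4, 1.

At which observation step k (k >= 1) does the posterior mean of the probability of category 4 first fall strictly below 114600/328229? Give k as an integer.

obs 1: x=3 → posterior Dirichlet(9, 5/4, 9/2, 12/5, 10)
obs 2: x=1 → posterior Dirichlet(9, 9/4, 9/2, 12/5, 10)
obs 3: x=0 → posterior Dirichlet(10, 9/4, 9/2, 12/5, 10)
obs 4: x=4 → posterior Dirichlet(10, 9/4, 9/2, 12/5, 11)
obs 5: x=1 → posterior Dirichlet(10, 13/4, 9/2, 12/5, 11)

k = 3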